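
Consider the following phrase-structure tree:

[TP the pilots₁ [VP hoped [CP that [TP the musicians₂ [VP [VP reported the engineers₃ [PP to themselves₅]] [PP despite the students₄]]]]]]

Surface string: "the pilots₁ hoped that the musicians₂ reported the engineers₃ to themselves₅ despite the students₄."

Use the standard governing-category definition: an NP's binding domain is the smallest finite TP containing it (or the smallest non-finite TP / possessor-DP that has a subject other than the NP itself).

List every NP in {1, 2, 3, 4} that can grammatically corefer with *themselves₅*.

{2, 3}

*themselves* is an anaphor, so Principle A applies: it must be bound in its binding domain.
Binding domain of *themselves₅*: the embedded TP, whose subject is the musicians₂.
*the pilots₁* c-commands the anaphor but is outside its binding domain → cannot satisfy Principle A.
*the musicians₂* c-commands the anaphor within its binding domain → licit binder.
*the engineers₃* c-commands the anaphor within its binding domain → licit binder.
*the students₄* does not c-command the anaphor → cannot bind it.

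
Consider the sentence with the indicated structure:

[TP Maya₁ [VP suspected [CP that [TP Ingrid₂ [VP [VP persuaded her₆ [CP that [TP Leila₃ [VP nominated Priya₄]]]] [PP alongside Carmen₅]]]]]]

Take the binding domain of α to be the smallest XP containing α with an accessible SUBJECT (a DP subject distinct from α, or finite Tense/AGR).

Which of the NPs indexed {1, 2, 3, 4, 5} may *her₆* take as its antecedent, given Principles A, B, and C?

*her* is a pronoun, so Principle B applies: it must be free in its binding domain.
Binding domain of *her₆*: the embedded TP, whose subject is Ingrid₂.
*Maya₁* c-commands the pronoun but from outside its binding domain, and is not c-commanded by it → coindexation permitted.
*Ingrid₂* c-commands the pronoun within its binding domain → coindexation would violate Principle B.
*Leila₃*: the pronoun c-commands this R-expression → coindexation would violate Principle C on *Leila₃*.
*Priya₄*: the pronoun c-commands this R-expression → coindexation would violate Principle C on *Priya₄*.
*Carmen₅* and the pronoun do not c-command one another → neither Principle B nor Principle C is at stake; coindexation permitted.

{1, 5}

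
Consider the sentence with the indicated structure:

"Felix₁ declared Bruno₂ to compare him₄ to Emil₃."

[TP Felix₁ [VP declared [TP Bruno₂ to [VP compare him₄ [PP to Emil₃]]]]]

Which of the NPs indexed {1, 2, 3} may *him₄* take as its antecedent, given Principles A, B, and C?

*him* is a pronoun, so Principle B applies: it must be free in its binding domain.
Binding domain of *him₄*: the embedded TP, whose subject is Bruno₂.
*Felix₁* c-commands the pronoun but from outside its binding domain, and is not c-commanded by it → coindexation permitted.
*Bruno₂* c-commands the pronoun within its binding domain → coindexation would violate Principle B.
*Emil₃*: the pronoun c-commands this R-expression → coindexation would violate Principle C on *Emil₃*.

{1}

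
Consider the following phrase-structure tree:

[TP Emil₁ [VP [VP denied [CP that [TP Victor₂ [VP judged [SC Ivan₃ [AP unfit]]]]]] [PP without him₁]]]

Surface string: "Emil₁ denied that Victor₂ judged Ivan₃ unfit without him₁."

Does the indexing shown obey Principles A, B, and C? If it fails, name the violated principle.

Principle B

The two coindexed NPs are *Emil₁* and *him₁*.
*him₁* is a pronoun. Its binding domain is the matrix TP, whose subject is Emil₁.
*Emil₁* c-commands it within that domain and carries the same index.
The pronoun is locally bound → Principle B violation.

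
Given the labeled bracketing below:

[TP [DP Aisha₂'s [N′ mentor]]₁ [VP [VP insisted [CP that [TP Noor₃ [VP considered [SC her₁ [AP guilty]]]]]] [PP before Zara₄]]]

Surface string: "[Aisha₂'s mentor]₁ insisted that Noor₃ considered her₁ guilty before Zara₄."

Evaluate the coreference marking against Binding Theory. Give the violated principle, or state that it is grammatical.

The two coindexed NPs are *[Aisha₂'s mentor]₁* and *her₁*.
*her₁* is a pronoun; its binding domain is the embedded TP, whose subject is Noor₃. Within that domain it is c-commanded only by *Noor₃*, which carries a different index — the pronoun is free locally, so Principle B holds.
*[Aisha₂'s mentor]₁* is an R-expression; *her₁* does not c-command it, and no other NP shares its index, so Principle C is satisfied.
All principles are respected.

grammatical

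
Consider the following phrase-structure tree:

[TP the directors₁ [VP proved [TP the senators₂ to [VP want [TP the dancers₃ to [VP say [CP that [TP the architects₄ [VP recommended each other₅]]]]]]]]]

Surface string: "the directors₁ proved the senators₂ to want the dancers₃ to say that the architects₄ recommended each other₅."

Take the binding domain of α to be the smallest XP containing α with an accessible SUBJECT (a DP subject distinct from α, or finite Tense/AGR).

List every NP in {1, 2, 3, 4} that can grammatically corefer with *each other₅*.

*each other* is an anaphor, so Principle A applies: it must be bound in its binding domain.
Binding domain of *each other₅*: the embedded TP, whose subject is the architects₄.
*the directors₁* c-commands the anaphor but is outside its binding domain → cannot satisfy Principle A.
*the senators₂* c-commands the anaphor but is outside its binding domain → cannot satisfy Principle A.
*the dancers₃* c-commands the anaphor but is outside its binding domain → cannot satisfy Principle A.
*the architects₄* c-commands the anaphor within its binding domain → licit binder.

{4}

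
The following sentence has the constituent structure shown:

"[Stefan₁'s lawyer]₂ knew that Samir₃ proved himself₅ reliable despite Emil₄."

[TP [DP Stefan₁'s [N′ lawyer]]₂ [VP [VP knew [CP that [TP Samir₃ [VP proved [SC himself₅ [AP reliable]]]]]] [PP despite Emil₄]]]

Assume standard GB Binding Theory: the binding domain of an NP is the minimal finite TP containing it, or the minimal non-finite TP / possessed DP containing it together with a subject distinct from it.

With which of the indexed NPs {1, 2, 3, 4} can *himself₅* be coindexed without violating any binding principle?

*himself* is an anaphor, so Principle A applies: it must be bound in its binding domain.
Binding domain of *himself₅*: the embedded TP, whose subject is Samir₃.
*Stefan₁* does not c-command the anaphor → cannot bind it.
*[Stefan₁'s lawyer]₂* c-commands the anaphor but is outside its binding domain → cannot satisfy Principle A.
*Samir₃* c-commands the anaphor within its binding domain → licit binder.
*Emil₄* does not c-command the anaphor → cannot bind it.

{3}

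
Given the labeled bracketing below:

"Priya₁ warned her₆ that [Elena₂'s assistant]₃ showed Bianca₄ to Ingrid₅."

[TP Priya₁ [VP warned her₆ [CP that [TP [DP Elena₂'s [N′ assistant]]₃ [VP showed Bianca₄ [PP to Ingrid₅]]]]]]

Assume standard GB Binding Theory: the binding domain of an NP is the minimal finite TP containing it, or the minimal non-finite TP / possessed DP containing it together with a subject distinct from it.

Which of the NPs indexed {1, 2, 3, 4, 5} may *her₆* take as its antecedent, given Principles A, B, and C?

none

*her* is a pronoun, so Principle B applies: it must be free in its binding domain.
Binding domain of *her₆*: the matrix TP, whose subject is Priya₁.
*Priya₁* c-commands the pronoun within its binding domain → coindexation would violate Principle B.
*Elena₂*: the pronoun c-commands this R-expression → coindexation would violate Principle C on *Elena₂*.
*[Elena₂'s assistant]₃*: the pronoun c-commands this R-expression → coindexation would violate Principle C on *[Elena₂'s assistant]₃*.
*Bianca₄*: the pronoun c-commands this R-expression → coindexation would violate Principle C on *Bianca₄*.
*Ingrid₅*: the pronoun c-commands this R-expression → coindexation would violate Principle C on *Ingrid₅*.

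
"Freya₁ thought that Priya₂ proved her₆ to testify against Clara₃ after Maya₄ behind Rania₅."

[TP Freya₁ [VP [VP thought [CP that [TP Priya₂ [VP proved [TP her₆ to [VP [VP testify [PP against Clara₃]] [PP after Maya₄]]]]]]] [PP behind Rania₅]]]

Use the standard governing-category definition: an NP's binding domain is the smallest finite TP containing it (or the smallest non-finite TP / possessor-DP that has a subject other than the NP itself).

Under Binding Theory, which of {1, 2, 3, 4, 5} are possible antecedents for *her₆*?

*her* is a pronoun, so Principle B applies: it must be free in its binding domain.
Binding domain of *her₆*: the embedded TP, whose subject is Priya₂.
*Freya₁* c-commands the pronoun but from outside its binding domain, and is not c-commanded by it → coindexation permitted.
*Priya₂* c-commands the pronoun within its binding domain → coindexation would violate Principle B.
*Clara₃*: the pronoun c-commands this R-expression → coindexation would violate Principle C on *Clara₃*.
*Maya₄*: the pronoun c-commands this R-expression → coindexation would violate Principle C on *Maya₄*.
*Rania₅* and the pronoun do not c-command one another → neither Principle B nor Principle C is at stake; coindexation permitted.

{1, 5}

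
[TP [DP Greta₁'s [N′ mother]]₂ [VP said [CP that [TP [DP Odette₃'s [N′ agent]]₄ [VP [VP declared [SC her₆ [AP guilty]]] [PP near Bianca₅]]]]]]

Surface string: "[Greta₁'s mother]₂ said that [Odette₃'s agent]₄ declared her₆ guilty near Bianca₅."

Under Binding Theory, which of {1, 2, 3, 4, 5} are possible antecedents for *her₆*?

{1, 2, 3, 5}

*her* is a pronoun, so Principle B applies: it must be free in its binding domain.
Binding domain of *her₆*: the embedded TP, whose subject is [Odette₃'s agent]₄.
*Greta₁* and the pronoun do not c-command one another → neither Principle B nor Principle C is at stake; coindexation permitted.
*[Greta₁'s mother]₂* c-commands the pronoun but from outside its binding domain, and is not c-commanded by it → coindexation permitted.
*Odette₃* and the pronoun do not c-command one another → neither Principle B nor Principle C is at stake; coindexation permitted.
*[Odette₃'s agent]₄* c-commands the pronoun within its binding domain → coindexation would violate Principle B.
*Bianca₅* and the pronoun do not c-command one another → neither Principle B nor Principle C is at stake; coindexation permitted.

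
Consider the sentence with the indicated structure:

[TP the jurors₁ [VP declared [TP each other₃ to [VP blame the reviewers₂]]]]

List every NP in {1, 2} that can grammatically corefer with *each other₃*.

{1}

*each other* is an anaphor, so Principle A applies: it must be bound in its binding domain.
Binding domain of *each other₃*: the matrix TP, whose subject is the jurors₁.
*the jurors₁* c-commands the anaphor within its binding domain → licit binder.
*the reviewers₂* does not c-command the anaphor → cannot bind it.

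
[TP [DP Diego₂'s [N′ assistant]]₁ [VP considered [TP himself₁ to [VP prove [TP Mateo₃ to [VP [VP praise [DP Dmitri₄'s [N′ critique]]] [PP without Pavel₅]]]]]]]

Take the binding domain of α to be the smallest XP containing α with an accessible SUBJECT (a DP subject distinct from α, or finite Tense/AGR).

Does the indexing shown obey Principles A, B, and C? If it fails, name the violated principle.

grammatical

The two coindexed NPs are *[Diego₂'s assistant]₁* and *himself₁*.
*himself₁* is an anaphor; its binding domain is the matrix TP, whose subject is [Diego₂'s assistant]₁. *[Diego₂'s assistant]₁* c-commands it within that domain and shares its index, so Principle A is satisfied.
*[Diego₂'s assistant]₁* is an R-expression; *himself₁* does not c-command it, and no other NP shares its index, so Principle C is satisfied.
All principles are respected.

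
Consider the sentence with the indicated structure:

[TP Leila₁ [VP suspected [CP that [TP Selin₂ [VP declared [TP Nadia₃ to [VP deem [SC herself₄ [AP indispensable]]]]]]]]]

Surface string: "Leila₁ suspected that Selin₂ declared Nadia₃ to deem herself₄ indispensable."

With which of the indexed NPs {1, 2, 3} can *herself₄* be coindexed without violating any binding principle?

{3}

*herself* is an anaphor, so Principle A applies: it must be bound in its binding domain.
Binding domain of *herself₄*: the embedded TP, whose subject is Nadia₃.
*Leila₁* c-commands the anaphor but is outside its binding domain → cannot satisfy Principle A.
*Selin₂* c-commands the anaphor but is outside its binding domain → cannot satisfy Principle A.
*Nadia₃* c-commands the anaphor within its binding domain → licit binder.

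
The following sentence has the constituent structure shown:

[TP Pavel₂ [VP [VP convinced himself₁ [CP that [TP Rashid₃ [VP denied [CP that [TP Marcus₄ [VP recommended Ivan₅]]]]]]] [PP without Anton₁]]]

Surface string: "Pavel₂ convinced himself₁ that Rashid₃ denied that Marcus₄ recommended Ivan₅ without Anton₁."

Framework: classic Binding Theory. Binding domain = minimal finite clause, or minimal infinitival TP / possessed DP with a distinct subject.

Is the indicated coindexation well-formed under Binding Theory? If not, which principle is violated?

Principle A

The two coindexed NPs are *Anton₁* and *himself₁*.
*himself₁* is an anaphor. Principle A requires it to be bound within its binding domain — the matrix TP, whose subject is Pavel₂.
Within that domain it is c-commanded by *Pavel₂*, which does not share its index.
*Anton₁* does not c-command the anaphor at all.
The anaphor is unbound in its domain → Principle A violation.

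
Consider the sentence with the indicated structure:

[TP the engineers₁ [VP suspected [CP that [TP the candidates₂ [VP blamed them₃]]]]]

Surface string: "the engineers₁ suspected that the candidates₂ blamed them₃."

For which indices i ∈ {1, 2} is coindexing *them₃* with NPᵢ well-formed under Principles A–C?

{1}

*them* is a pronoun, so Principle B applies: it must be free in its binding domain.
Binding domain of *them₃*: the embedded TP, whose subject is the candidates₂.
*the engineers₁* c-commands the pronoun but from outside its binding domain, and is not c-commanded by it → coindexation permitted.
*the candidates₂* c-commands the pronoun within its binding domain → coindexation would violate Principle B.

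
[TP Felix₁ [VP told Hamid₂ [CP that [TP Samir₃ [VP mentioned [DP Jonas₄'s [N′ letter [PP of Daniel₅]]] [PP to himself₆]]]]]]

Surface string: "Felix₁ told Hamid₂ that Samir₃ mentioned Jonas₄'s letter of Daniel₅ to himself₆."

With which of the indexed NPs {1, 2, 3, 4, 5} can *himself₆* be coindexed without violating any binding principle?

{3}

*himself* is an anaphor, so Principle A applies: it must be bound in its binding domain.
Binding domain of *himself₆*: the embedded TP, whose subject is Samir₃.
*Felix₁* c-commands the anaphor but is outside its binding domain → cannot satisfy Principle A.
*Hamid₂* c-commands the anaphor but is outside its binding domain → cannot satisfy Principle A.
*Samir₃* c-commands the anaphor within its binding domain → licit binder.
*Jonas₄* does not c-command the anaphor → cannot bind it.
*Daniel₅* does not c-command the anaphor → cannot bind it.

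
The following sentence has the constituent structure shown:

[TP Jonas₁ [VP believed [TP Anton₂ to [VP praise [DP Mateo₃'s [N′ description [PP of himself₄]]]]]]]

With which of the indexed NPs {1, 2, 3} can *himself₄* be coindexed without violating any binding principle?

{3}

*himself* is an anaphor, so Principle A applies: it must be bound in its binding domain.
Binding domain of *himself₄*: the possessed DP, whose subject is Mateo₃.
*Jonas₁* c-commands the anaphor but is outside its binding domain → cannot satisfy Principle A.
*Anton₂* c-commands the anaphor but is outside its binding domain → cannot satisfy Principle A.
*Mateo₃* c-commands the anaphor within its binding domain → licit binder.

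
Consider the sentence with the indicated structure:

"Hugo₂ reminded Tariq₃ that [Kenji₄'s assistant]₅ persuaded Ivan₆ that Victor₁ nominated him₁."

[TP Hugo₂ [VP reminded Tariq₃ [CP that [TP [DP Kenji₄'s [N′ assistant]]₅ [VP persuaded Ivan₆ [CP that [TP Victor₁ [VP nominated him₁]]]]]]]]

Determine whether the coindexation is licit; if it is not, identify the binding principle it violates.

Principle B

The two coindexed NPs are *Victor₁* and *him₁*.
*him₁* is a pronoun. Its binding domain is the embedded TP, whose subject is Victor₁.
*Victor₁* c-commands it within that domain and carries the same index.
The pronoun is locally bound → Principle B violation.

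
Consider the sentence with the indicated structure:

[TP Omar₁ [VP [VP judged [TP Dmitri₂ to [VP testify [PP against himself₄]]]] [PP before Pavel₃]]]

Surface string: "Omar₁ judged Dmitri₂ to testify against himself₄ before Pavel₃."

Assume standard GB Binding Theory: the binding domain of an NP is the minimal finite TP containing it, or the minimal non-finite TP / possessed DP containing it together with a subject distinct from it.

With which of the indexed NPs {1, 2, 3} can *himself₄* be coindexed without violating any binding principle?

*himself* is an anaphor, so Principle A applies: it must be bound in its binding domain.
Binding domain of *himself₄*: the embedded TP, whose subject is Dmitri₂.
*Omar₁* c-commands the anaphor but is outside its binding domain → cannot satisfy Principle A.
*Dmitri₂* c-commands the anaphor within its binding domain → licit binder.
*Pavel₃* does not c-command the anaphor → cannot bind it.

{2}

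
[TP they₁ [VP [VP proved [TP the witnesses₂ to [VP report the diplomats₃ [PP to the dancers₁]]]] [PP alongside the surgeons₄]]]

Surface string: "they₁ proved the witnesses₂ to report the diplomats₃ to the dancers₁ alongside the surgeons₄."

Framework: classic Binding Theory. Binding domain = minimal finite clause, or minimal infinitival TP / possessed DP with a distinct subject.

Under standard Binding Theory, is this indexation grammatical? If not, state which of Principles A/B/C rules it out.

The two coindexed NPs are *they₁* and *the dancers₁*.
*the dancers₁* is an R-expression. Principle C requires it to be free everywhere.
*they₁* c-commands it and carries the same index.
The R-expression is bound → Principle C violation.

Principle C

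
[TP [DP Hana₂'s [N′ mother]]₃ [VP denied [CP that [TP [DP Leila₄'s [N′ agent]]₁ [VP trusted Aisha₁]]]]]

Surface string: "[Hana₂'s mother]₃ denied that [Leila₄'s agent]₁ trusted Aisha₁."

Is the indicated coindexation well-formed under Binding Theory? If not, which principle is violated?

Principle C

The two coindexed NPs are *[Leila₄'s agent]₁* and *Aisha₁*.
*Aisha₁* is an R-expression. Principle C requires it to be free everywhere.
*[Leila₄'s agent]₁* c-commands it and carries the same index.
The R-expression is bound → Principle C violation.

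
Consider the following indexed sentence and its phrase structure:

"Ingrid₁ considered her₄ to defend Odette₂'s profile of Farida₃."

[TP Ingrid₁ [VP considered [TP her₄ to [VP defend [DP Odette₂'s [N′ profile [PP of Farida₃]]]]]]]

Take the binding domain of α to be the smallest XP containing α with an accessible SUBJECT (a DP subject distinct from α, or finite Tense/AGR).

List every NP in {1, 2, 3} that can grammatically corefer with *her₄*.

*her* is a pronoun, so Principle B applies: it must be free in its binding domain.
Binding domain of *her₄*: the matrix TP, whose subject is Ingrid₁.
*Ingrid₁* c-commands the pronoun within its binding domain → coindexation would violate Principle B.
*Odette₂*: the pronoun c-commands this R-expression → coindexation would violate Principle C on *Odette₂*.
*Farida₃*: the pronoun c-commands this R-expression → coindexation would violate Principle C on *Farida₃*.

none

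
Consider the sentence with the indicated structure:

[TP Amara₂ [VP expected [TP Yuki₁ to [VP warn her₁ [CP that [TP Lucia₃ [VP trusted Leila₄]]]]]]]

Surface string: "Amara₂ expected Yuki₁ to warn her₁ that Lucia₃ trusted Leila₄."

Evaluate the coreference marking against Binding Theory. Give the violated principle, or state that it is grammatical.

Principle B

The two coindexed NPs are *Yuki₁* and *her₁*.
*her₁* is a pronoun. Its binding domain is the embedded TP, whose subject is Yuki₁.
*Yuki₁* c-commands it within that domain and carries the same index.
The pronoun is locally bound → Principle B violation.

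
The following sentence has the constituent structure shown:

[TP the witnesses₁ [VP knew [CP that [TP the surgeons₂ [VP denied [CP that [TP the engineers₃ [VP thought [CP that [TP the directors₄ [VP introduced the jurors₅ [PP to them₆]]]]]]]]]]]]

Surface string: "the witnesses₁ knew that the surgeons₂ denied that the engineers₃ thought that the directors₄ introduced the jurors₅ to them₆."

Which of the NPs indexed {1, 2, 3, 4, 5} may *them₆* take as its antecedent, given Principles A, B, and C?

*them* is a pronoun, so Principle B applies: it must be free in its binding domain.
Binding domain of *them₆*: the embedded TP, whose subject is the directors₄.
*the witnesses₁* c-commands the pronoun but from outside its binding domain, and is not c-commanded by it → coindexation permitted.
*the surgeons₂* c-commands the pronoun but from outside its binding domain, and is not c-commanded by it → coindexation permitted.
*the engineers₃* c-commands the pronoun but from outside its binding domain, and is not c-commanded by it → coindexation permitted.
*the directors₄* c-commands the pronoun within its binding domain → coindexation would violate Principle B.
*the jurors₅* c-commands the pronoun within its binding domain → coindexation would violate Principle B.

{1, 2, 3}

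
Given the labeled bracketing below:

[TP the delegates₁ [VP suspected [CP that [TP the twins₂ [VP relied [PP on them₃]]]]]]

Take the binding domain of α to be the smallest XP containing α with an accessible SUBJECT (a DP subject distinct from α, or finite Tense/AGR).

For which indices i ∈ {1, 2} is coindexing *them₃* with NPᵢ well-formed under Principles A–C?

*them* is a pronoun, so Principle B applies: it must be free in its binding domain.
Binding domain of *them₃*: the embedded TP, whose subject is the twins₂.
*the delegates₁* c-commands the pronoun but from outside its binding domain, and is not c-commanded by it → coindexation permitted.
*the twins₂* c-commands the pronoun within its binding domain → coindexation would violate Principle B.

{1}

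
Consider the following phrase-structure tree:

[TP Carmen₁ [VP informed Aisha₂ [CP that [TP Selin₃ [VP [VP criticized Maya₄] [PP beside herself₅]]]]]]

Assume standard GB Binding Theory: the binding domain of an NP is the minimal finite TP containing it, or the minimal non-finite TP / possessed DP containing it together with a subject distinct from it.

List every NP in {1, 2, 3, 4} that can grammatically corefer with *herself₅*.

{3}

*herself* is an anaphor, so Principle A applies: it must be bound in its binding domain.
Binding domain of *herself₅*: the embedded TP, whose subject is Selin₃.
*Carmen₁* c-commands the anaphor but is outside its binding domain → cannot satisfy Principle A.
*Aisha₂* c-commands the anaphor but is outside its binding domain → cannot satisfy Principle A.
*Selin₃* c-commands the anaphor within its binding domain → licit binder.
*Maya₄* does not c-command the anaphor → cannot bind it.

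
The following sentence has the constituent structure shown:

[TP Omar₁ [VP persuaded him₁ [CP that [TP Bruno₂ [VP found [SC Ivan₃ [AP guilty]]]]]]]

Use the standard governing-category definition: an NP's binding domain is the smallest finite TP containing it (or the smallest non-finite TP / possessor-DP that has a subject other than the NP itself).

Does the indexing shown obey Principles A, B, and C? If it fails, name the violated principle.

The two coindexed NPs are *Omar₁* and *him₁*.
*him₁* is a pronoun. Its binding domain is the matrix TP, whose subject is Omar₁.
*Omar₁* c-commands it within that domain and carries the same index.
The pronoun is locally bound → Principle B violation.

Principle B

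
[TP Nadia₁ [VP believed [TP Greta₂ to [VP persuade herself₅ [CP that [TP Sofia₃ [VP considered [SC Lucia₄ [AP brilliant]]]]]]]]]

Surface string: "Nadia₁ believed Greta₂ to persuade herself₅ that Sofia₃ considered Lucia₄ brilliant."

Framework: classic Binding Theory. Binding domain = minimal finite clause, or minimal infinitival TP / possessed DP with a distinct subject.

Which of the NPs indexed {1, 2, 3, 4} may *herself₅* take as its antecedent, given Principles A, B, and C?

{2}

*herself* is an anaphor, so Principle A applies: it must be bound in its binding domain.
Binding domain of *herself₅*: the embedded TP, whose subject is Greta₂.
*Nadia₁* c-commands the anaphor but is outside its binding domain → cannot satisfy Principle A.
*Greta₂* c-commands the anaphor within its binding domain → licit binder.
*Sofia₃* does not c-command the anaphor → cannot bind it.
*Lucia₄* does not c-command the anaphor → cannot bind it.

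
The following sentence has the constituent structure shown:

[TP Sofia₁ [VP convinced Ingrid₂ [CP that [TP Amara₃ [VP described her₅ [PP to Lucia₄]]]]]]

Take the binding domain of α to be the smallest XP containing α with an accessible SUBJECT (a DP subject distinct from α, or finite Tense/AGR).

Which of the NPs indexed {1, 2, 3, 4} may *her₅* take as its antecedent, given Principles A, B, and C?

*her* is a pronoun, so Principle B applies: it must be free in its binding domain.
Binding domain of *her₅*: the embedded TP, whose subject is Amara₃.
*Sofia₁* c-commands the pronoun but from outside its binding domain, and is not c-commanded by it → coindexation permitted.
*Ingrid₂* c-commands the pronoun but from outside its binding domain, and is not c-commanded by it → coindexation permitted.
*Amara₃* c-commands the pronoun within its binding domain → coindexation would violate Principle B.
*Lucia₄*: the pronoun c-commands this R-expression → coindexation would violate Principle C on *Lucia₄*.

{1, 2}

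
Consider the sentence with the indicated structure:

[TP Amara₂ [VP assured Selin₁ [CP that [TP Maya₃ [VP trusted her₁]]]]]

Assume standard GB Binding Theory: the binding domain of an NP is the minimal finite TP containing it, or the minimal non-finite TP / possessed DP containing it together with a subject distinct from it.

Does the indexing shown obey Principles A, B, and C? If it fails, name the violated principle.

grammatical

The two coindexed NPs are *Selin₁* and *her₁*.
*her₁* is a pronoun; its binding domain is the embedded TP, whose subject is Maya₃. Within that domain it is c-commanded only by *Maya₃*, which carries a different index — the pronoun is free locally, so Principle B holds.
*Selin₁* is an R-expression; *her₁* does not c-command it, and no other NP shares its index, so Principle C is satisfied.
All principles are respected.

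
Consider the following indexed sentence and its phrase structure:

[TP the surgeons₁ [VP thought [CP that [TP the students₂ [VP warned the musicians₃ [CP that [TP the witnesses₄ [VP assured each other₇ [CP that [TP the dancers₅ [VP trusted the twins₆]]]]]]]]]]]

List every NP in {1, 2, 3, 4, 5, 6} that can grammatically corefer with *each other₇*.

{4}

*each other* is an anaphor, so Principle A applies: it must be bound in its binding domain.
Binding domain of *each other₇*: the embedded TP, whose subject is the witnesses₄.
*the surgeons₁* c-commands the anaphor but is outside its binding domain → cannot satisfy Principle A.
*the students₂* c-commands the anaphor but is outside its binding domain → cannot satisfy Principle A.
*the musicians₃* c-commands the anaphor but is outside its binding domain → cannot satisfy Principle A.
*the witnesses₄* c-commands the anaphor within its binding domain → licit binder.
*the dancers₅* does not c-command the anaphor → cannot bind it.
*the twins₆* does not c-command the anaphor → cannot bind it.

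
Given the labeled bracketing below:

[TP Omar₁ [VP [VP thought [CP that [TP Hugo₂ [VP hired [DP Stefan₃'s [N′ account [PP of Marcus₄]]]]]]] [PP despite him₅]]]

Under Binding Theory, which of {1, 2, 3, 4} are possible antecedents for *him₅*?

*him* is a pronoun, so Principle B applies: it must be free in its binding domain.
Binding domain of *him₅*: the matrix TP, whose subject is Omar₁.
*Omar₁* c-commands the pronoun within its binding domain → coindexation would violate Principle B.
*Hugo₂* and the pronoun do not c-command one another → neither Principle B nor Principle C is at stake; coindexation permitted.
*Stefan₃* and the pronoun do not c-command one another → neither Principle B nor Principle C is at stake; coindexation permitted.
*Marcus₄* and the pronoun do not c-command one another → neither Principle B nor Principle C is at stake; coindexation permitted.

{2, 3, 4}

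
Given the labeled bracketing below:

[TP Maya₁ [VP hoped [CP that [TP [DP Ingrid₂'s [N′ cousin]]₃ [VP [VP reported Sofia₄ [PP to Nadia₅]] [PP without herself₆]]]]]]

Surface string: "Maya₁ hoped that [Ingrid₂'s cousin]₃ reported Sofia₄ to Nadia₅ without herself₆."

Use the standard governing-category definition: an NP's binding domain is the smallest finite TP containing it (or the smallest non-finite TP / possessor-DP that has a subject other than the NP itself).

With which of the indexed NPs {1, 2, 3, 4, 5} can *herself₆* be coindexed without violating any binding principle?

*herself* is an anaphor, so Principle A applies: it must be bound in its binding domain.
Binding domain of *herself₆*: the embedded TP, whose subject is [Ingrid₂'s cousin]₃.
*Maya₁* c-commands the anaphor but is outside its binding domain → cannot satisfy Principle A.
*Ingrid₂* does not c-command the anaphor → cannot bind it.
*[Ingrid₂'s cousin]₃* c-commands the anaphor within its binding domain → licit binder.
*Sofia₄* does not c-command the anaphor → cannot bind it.
*Nadia₅* does not c-command the anaphor → cannot bind it.

{3}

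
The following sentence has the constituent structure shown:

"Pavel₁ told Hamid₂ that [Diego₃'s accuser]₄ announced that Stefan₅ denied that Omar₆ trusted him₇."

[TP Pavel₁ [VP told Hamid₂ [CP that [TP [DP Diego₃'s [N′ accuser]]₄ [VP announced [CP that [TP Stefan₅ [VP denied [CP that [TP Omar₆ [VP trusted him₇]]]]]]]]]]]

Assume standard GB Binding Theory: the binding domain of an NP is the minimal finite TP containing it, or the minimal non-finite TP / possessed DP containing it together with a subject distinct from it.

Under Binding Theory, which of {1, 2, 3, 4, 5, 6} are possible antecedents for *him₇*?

{1, 2, 3, 4, 5}

*him* is a pronoun, so Principle B applies: it must be free in its binding domain.
Binding domain of *him₇*: the embedded TP, whose subject is Omar₆.
*Pavel₁* c-commands the pronoun but from outside its binding domain, and is not c-commanded by it → coindexation permitted.
*Hamid₂* c-commands the pronoun but from outside its binding domain, and is not c-commanded by it → coindexation permitted.
*Diego₃* and the pronoun do not c-command one another → neither Principle B nor Principle C is at stake; coindexation permitted.
*[Diego₃'s accuser]₄* c-commands the pronoun but from outside its binding domain, and is not c-commanded by it → coindexation permitted.
*Stefan₅* c-commands the pronoun but from outside its binding domain, and is not c-commanded by it → coindexation permitted.
*Omar₆* c-commands the pronoun within its binding domain → coindexation would violate Principle B.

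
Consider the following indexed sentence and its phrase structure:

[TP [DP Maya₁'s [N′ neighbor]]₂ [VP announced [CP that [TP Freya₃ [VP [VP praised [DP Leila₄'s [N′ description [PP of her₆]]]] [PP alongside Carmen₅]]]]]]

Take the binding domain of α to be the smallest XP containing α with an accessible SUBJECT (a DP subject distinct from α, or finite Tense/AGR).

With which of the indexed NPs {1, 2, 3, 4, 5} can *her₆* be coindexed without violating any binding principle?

*her* is a pronoun, so Principle B applies: it must be free in its binding domain.
Binding domain of *her₆*: the possessed DP, whose subject is Leila₄.
*Maya₁* and the pronoun do not c-command one another → neither Principle B nor Principle C is at stake; coindexation permitted.
*[Maya₁'s neighbor]₂* c-commands the pronoun but from outside its binding domain, and is not c-commanded by it → coindexation permitted.
*Freya₃* c-commands the pronoun but from outside its binding domain, and is not c-commanded by it → coindexation permitted.
*Leila₄* c-commands the pronoun within its binding domain → coindexation would violate Principle B.
*Carmen₅* and the pronoun do not c-command one another → neither Principle B nor Principle C is at stake; coindexation permitted.

{1, 2, 3, 5}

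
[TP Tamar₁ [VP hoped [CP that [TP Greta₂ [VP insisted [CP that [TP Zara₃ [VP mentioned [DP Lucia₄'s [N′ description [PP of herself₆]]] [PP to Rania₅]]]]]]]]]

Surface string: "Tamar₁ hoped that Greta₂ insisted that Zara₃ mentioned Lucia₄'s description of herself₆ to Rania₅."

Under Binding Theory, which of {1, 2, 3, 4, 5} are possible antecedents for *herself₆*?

{4}

*herself* is an anaphor, so Principle A applies: it must be bound in its binding domain.
Binding domain of *herself₆*: the possessed DP, whose subject is Lucia₄.
*Tamar₁* c-commands the anaphor but is outside its binding domain → cannot satisfy Principle A.
*Greta₂* c-commands the anaphor but is outside its binding domain → cannot satisfy Principle A.
*Zara₃* c-commands the anaphor but is outside its binding domain → cannot satisfy Principle A.
*Lucia₄* c-commands the anaphor within its binding domain → licit binder.
*Rania₅* does not c-command the anaphor → cannot bind it.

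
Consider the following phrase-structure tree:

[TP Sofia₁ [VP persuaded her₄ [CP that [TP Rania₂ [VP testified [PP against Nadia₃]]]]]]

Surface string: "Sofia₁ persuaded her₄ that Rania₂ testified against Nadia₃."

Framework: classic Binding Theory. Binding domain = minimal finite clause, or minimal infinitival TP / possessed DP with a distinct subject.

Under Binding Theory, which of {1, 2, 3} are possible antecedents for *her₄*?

none

*her* is a pronoun, so Principle B applies: it must be free in its binding domain.
Binding domain of *her₄*: the matrix TP, whose subject is Sofia₁.
*Sofia₁* c-commands the pronoun within its binding domain → coindexation would violate Principle B.
*Rania₂*: the pronoun c-commands this R-expression → coindexation would violate Principle C on *Rania₂*.
*Nadia₃*: the pronoun c-commands this R-expression → coindexation would violate Principle C on *Nadia₃*.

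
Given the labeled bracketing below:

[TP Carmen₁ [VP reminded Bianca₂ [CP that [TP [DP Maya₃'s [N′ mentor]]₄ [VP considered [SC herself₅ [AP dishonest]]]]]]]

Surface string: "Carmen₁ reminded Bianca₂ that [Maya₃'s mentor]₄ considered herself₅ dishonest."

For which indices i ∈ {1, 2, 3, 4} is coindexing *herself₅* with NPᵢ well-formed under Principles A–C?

*herself* is an anaphor, so Principle A applies: it must be bound in its binding domain.
Binding domain of *herself₅*: the embedded TP, whose subject is [Maya₃'s mentor]₄.
*Carmen₁* c-commands the anaphor but is outside its binding domain → cannot satisfy Principle A.
*Bianca₂* c-commands the anaphor but is outside its binding domain → cannot satisfy Principle A.
*Maya₃* does not c-command the anaphor → cannot bind it.
*[Maya₃'s mentor]₄* c-commands the anaphor within its binding domain → licit binder.

{4}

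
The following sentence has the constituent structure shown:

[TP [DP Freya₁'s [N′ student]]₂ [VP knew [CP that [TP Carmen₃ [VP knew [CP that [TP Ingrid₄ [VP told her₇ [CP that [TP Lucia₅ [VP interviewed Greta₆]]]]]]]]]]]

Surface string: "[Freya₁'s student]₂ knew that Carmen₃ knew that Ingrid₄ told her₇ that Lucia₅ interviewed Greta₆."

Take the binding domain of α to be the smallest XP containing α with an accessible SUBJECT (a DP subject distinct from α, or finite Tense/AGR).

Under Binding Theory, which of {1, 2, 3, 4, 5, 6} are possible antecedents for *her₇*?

{1, 2, 3}

*her* is a pronoun, so Principle B applies: it must be free in its binding domain.
Binding domain of *her₇*: the embedded TP, whose subject is Ingrid₄.
*Freya₁* and the pronoun do not c-command one another → neither Principle B nor Principle C is at stake; coindexation permitted.
*[Freya₁'s student]₂* c-commands the pronoun but from outside its binding domain, and is not c-commanded by it → coindexation permitted.
*Carmen₃* c-commands the pronoun but from outside its binding domain, and is not c-commanded by it → coindexation permitted.
*Ingrid₄* c-commands the pronoun within its binding domain → coindexation would violate Principle B.
*Lucia₅*: the pronoun c-commands this R-expression → coindexation would violate Principle C on *Lucia₅*.
*Greta₆*: the pronoun c-commands this R-expression → coindexation would violate Principle C on *Greta₆*.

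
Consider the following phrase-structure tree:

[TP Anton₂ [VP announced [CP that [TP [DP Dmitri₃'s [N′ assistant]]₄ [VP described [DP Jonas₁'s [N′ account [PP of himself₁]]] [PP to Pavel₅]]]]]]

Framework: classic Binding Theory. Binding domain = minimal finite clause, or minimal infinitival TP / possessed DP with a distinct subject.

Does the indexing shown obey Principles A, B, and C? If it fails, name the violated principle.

grammatical

The two coindexed NPs are *Jonas₁* and *himself₁*.
*himself₁* is an anaphor; its binding domain is the possessed DP, whose subject is Jonas₁. *Jonas₁* c-commands it within that domain and shares its index, so Principle A is satisfied.
*Jonas₁* is an R-expression; *himself₁* does not c-command it, and no other NP shares its index, so Principle C is satisfied.
All principles are respected.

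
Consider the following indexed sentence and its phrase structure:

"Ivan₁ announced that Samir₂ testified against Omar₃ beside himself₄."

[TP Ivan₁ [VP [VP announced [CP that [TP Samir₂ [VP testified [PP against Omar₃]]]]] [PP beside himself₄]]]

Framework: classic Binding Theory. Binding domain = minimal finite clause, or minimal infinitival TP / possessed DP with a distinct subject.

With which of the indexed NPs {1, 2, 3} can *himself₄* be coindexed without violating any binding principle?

*himself* is an anaphor, so Principle A applies: it must be bound in its binding domain.
Binding domain of *himself₄*: the matrix TP, whose subject is Ivan₁.
*Ivan₁* c-commands the anaphor within its binding domain → licit binder.
*Samir₂* does not c-command the anaphor → cannot bind it.
*Omar₃* does not c-command the anaphor → cannot bind it.

{1}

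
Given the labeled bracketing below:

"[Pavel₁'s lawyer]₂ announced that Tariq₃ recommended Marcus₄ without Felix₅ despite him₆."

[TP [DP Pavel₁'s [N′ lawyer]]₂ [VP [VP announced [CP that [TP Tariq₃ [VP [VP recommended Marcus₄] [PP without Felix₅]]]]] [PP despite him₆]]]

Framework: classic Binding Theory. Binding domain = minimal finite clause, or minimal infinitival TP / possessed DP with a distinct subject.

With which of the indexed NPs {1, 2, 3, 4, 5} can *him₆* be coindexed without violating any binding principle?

*him* is a pronoun, so Principle B applies: it must be free in its binding domain.
Binding domain of *him₆*: the matrix TP, whose subject is [Pavel₁'s lawyer]₂.
*Pavel₁* and the pronoun do not c-command one another → neither Principle B nor Principle C is at stake; coindexation permitted.
*[Pavel₁'s lawyer]₂* c-commands the pronoun within its binding domain → coindexation would violate Principle B.
*Tariq₃* and the pronoun do not c-command one another → neither Principle B nor Principle C is at stake; coindexation permitted.
*Marcus₄* and the pronoun do not c-command one another → neither Principle B nor Principle C is at stake; coindexation permitted.
*Felix₅* and the pronoun do not c-command one another → neither Principle B nor Principle C is at stake; coindexation permitted.

{1, 3, 4, 5}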